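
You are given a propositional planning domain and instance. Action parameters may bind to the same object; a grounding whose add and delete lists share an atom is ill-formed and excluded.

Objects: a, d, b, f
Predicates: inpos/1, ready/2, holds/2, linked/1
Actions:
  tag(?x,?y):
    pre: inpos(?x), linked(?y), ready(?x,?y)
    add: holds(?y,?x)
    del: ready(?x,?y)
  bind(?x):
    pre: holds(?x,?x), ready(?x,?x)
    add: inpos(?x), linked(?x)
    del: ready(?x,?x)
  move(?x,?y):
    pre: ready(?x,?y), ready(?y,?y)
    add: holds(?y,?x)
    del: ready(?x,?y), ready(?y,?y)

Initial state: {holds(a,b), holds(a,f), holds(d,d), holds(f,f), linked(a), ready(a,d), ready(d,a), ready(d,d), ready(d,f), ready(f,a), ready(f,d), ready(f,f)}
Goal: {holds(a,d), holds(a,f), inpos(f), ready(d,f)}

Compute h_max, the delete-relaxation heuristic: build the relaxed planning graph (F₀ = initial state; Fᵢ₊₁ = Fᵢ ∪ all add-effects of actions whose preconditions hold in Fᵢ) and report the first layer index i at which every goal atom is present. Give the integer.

F0 = init (12 atoms)
F1 = F0 ∪ {holds(d,a), holds(d,f), holds(f,d), inpos(d), inpos(f), linked(d), linked(f)}  (19 atoms)
F2 = F1 ∪ {holds(a,d)}  (20 atoms)
goal ⊆ F2  ⇒  h_max = 2

2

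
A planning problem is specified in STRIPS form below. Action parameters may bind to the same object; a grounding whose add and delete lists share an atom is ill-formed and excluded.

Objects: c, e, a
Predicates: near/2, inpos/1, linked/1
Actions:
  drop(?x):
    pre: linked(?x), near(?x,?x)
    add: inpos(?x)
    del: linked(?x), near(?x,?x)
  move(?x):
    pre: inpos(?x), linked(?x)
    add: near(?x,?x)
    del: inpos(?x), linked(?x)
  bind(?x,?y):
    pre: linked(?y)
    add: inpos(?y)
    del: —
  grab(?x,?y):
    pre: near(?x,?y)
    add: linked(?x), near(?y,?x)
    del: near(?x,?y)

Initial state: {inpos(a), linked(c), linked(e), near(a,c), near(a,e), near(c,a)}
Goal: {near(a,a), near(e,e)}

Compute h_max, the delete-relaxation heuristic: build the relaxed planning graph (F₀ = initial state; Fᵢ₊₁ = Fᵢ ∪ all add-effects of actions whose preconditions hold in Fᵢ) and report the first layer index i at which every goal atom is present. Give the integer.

F0 = init (6 atoms)
F1 = F0 ∪ {inpos(c), inpos(e), linked(a), near(e,a)}  (10 atoms)
F2 = F1 ∪ {near(a,a), near(c,c), near(e,e)}  (13 atoms)
goal ⊆ F2  ⇒  h_max = 2

2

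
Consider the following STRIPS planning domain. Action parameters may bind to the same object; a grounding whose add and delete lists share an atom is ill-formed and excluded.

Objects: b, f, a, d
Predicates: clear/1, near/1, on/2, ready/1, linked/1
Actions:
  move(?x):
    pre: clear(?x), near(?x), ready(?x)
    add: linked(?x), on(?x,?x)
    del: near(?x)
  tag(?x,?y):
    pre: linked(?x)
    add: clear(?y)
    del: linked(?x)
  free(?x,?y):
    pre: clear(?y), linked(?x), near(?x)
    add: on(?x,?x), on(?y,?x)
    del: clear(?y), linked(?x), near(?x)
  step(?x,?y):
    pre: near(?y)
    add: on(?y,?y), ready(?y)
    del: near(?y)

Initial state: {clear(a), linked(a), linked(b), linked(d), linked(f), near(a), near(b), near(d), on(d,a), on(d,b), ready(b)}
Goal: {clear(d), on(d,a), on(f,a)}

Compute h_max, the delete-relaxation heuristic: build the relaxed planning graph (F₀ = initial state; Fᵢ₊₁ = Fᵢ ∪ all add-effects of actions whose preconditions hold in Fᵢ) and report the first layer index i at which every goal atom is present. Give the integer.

F0 = init (11 atoms)
F1 = F0 ∪ {clear(b), clear(d), clear(f), on(a,a), on(a,b), on(a,d), on(b,b), on(d,d), ready(a), ready(d)}  (21 atoms)
F2 = F1 ∪ {on(b,a), on(b,d), on(f,a), on(f,b), on(f,d)}  (26 atoms)
goal ⊆ F2  ⇒  h_max = 2

2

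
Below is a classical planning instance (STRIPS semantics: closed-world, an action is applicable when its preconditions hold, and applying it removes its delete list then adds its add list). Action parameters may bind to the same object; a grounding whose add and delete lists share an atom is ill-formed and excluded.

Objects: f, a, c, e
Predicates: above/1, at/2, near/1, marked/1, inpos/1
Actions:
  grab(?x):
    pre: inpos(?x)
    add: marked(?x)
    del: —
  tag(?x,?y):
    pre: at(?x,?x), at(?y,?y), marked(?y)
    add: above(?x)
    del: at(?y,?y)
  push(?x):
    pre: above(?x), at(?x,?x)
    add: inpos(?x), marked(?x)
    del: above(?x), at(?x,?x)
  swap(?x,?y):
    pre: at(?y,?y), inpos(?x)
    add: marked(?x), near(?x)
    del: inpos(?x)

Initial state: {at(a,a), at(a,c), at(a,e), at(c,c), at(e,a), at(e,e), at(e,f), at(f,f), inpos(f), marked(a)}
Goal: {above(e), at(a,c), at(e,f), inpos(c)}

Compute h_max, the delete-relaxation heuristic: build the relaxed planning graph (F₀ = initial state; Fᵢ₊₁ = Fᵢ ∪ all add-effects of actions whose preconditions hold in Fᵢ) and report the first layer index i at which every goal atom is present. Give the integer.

F0 = init (10 atoms)
F1 = F0 ∪ {above(a), above(c), above(e), above(f), marked(f), near(f)}  (16 atoms)
F2 = F1 ∪ {inpos(a), inpos(c), inpos(e), marked(c), marked(e)}  (21 atoms)
goal ⊆ F2  ⇒  h_max = 2

2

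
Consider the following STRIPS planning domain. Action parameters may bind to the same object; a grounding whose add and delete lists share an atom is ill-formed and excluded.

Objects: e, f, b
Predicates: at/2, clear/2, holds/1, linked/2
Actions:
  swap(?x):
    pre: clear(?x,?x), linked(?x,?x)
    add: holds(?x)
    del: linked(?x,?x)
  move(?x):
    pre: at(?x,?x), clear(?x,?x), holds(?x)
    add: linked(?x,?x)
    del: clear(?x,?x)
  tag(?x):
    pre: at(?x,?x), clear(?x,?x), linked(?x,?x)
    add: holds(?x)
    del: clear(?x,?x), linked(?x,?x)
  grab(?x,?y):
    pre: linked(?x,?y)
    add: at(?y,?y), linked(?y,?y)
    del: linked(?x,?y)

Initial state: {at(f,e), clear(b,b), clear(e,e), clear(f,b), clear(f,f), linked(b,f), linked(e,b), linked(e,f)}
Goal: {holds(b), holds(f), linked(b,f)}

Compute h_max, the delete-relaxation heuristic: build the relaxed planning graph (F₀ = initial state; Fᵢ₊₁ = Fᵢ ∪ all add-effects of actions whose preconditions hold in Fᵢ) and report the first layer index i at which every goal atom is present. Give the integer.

F0 = init (8 atoms)
F1 = F0 ∪ {at(b,b), at(f,f), linked(b,b), linked(f,f)}  (12 atoms)
F2 = F1 ∪ {holds(b), holds(f)}  (14 atoms)
goal ⊆ F2  ⇒  h_max = 2

2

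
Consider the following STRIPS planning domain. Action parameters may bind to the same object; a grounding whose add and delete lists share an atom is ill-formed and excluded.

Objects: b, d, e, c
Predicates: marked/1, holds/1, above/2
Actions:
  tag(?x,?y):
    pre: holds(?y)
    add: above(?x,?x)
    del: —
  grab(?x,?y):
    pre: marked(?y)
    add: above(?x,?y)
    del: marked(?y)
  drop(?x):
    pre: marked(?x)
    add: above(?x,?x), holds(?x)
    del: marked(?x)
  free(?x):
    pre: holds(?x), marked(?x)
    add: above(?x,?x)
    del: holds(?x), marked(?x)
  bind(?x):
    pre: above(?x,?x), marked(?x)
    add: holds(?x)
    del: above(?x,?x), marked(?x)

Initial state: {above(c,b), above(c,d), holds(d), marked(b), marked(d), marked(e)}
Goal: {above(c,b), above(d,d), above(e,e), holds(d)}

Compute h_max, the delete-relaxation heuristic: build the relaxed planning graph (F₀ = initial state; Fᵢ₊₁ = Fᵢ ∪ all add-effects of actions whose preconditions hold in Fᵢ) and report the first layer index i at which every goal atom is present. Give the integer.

F0 = init (6 atoms)
F1 = F0 ∪ {above(b,b), above(b,d), above(b,e), above(c,c), above(c,e), above(d,b), above(d,d), above(d,e), above(e,b), above(e,d), above(e,e), holds(b), holds(e)}  (19 atoms)
goal ⊆ F1  ⇒  h_max = 1

1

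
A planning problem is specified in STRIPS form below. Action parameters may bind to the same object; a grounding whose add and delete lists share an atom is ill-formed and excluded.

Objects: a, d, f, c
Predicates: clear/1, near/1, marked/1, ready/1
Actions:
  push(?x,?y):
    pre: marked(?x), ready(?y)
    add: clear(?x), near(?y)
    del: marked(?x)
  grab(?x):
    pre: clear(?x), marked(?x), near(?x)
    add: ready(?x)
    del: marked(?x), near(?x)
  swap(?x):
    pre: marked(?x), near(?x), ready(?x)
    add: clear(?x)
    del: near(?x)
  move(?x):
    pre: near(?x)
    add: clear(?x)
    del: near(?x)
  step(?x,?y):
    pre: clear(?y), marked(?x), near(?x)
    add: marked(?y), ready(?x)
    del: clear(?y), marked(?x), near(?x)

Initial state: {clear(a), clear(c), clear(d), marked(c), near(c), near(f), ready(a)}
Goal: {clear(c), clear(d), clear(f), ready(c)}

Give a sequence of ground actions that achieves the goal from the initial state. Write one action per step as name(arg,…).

grab(c); move(f)

1. grab(c)  →  {clear(a), clear(c), clear(d), near(f), ready(a), ready(c)}
2. move(f)  →  {clear(a), clear(c), clear(d), clear(f), ready(a), ready(c)}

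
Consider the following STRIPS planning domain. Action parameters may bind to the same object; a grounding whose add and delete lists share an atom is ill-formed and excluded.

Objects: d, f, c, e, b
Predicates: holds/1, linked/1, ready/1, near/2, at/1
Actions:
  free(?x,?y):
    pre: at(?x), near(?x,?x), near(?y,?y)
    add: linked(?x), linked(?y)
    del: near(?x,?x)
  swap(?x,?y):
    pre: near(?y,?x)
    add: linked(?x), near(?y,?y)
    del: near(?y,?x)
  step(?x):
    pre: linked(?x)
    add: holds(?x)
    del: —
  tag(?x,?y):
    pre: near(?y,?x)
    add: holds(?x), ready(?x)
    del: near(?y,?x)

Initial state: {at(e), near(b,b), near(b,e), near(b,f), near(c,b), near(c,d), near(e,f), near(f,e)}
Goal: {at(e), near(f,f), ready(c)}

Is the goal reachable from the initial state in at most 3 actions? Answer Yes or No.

Yes

1. swap(d,c)  →  {at(e), linked(d), near(b,b), near(b,e), near(b,f), near(c,b), near(c,c), near(e,f), near(f,e)}
2. swap(e,f)  →  {at(e), linked(d), linked(e), near(b,b), near(b,e), near(b,f), near(c,b), near(c,c), near(e,f), near(f,f)}
3. tag(c,c)  →  {at(e), holds(c), linked(d), linked(e), near(b,b), near(b,e), near(b,f), near(c,b), near(e,f), near(f,f), ready(c)}
optimal plan length = 3; 3 ≤ 3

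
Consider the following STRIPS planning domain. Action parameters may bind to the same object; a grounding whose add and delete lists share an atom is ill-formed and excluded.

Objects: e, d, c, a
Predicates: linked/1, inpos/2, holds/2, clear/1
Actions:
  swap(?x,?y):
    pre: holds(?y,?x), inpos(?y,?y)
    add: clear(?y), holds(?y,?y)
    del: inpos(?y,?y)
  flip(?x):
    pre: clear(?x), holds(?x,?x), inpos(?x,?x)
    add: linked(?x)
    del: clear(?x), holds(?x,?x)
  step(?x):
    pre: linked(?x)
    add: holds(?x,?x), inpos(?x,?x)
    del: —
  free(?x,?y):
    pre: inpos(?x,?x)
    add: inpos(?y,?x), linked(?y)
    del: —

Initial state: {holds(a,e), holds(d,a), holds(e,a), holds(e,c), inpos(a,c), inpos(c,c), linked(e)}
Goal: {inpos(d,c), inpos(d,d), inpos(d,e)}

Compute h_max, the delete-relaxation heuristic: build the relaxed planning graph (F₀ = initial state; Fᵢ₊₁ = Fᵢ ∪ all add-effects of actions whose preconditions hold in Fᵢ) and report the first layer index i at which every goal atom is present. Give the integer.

F0 = init (7 atoms)
F1 = F0 ∪ {holds(e,e), inpos(d,c), inpos(e,c), inpos(e,e), linked(a), linked(c), linked(d)}  (14 atoms)
F2 = F1 ∪ {clear(e), holds(a,a), holds(c,c), holds(d,d), inpos(a,a), inpos(a,e), inpos(c,e), inpos(d,d), inpos(d,e)}  (23 atoms)
goal ⊆ F2  ⇒  h_max = 2

2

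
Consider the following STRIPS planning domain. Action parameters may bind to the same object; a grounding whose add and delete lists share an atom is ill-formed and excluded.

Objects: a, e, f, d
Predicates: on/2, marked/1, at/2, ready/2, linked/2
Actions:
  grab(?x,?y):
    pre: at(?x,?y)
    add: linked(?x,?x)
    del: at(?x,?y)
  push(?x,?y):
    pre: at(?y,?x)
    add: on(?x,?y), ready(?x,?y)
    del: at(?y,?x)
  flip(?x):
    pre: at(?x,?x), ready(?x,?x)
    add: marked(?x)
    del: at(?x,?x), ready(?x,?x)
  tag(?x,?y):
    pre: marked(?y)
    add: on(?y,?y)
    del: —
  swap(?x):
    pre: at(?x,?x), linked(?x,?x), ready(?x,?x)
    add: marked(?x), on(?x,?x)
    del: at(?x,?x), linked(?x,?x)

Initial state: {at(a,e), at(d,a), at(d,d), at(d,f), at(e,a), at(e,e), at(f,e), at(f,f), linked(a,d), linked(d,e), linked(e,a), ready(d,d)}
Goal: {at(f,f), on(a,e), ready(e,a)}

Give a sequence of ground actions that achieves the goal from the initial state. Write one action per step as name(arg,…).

1. push(a,e)  →  {at(a,e), at(d,a), at(d,d), at(d,f), at(e,e), at(f,e), at(f,f), linked(a,d), linked(d,e), linked(e,a), on(a,e), ready(a,e), ready(d,d)}
2. push(e,a)  →  {at(d,a), at(d,d), at(d,f), at(e,e), at(f,e), at(f,f), linked(a,d), linked(d,e), linked(e,a), on(a,e), on(e,a), ready(a,e), ready(d,d), ready(e,a)}

push(a,e); push(e,a)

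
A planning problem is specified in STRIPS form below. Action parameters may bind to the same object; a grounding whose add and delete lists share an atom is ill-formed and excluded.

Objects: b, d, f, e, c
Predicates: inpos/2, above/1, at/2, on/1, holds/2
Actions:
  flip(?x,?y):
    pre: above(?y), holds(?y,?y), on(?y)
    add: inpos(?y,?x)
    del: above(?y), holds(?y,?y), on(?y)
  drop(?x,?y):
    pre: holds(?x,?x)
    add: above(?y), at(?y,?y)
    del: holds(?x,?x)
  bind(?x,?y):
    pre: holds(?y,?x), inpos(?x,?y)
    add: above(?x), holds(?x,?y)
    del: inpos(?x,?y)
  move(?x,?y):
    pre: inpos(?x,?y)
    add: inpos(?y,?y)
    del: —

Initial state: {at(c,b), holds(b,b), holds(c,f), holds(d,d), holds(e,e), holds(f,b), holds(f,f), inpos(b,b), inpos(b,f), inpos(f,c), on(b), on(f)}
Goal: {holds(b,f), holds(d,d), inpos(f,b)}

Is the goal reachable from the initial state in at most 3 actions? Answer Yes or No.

Yes

1. drop(b,f)  →  {above(f), at(c,b), at(f,f), holds(c,f), holds(d,d), holds(e,e), holds(f,b), holds(f,f), inpos(b,b), inpos(b,f), inpos(f,c), on(b), on(f)}
2. flip(b,f)  →  {at(c,b), at(f,f), holds(c,f), holds(d,d), holds(e,e), holds(f,b), inpos(b,b), inpos(b,f), inpos(f,b), inpos(f,c), on(b)}
3. bind(b,f)  →  {above(b), at(c,b), at(f,f), holds(b,f), holds(c,f), holds(d,d), holds(e,e), holds(f,b), inpos(b,b), inpos(f,b), inpos(f,c), on(b)}
optimal plan length = 3; 3 ≤ 3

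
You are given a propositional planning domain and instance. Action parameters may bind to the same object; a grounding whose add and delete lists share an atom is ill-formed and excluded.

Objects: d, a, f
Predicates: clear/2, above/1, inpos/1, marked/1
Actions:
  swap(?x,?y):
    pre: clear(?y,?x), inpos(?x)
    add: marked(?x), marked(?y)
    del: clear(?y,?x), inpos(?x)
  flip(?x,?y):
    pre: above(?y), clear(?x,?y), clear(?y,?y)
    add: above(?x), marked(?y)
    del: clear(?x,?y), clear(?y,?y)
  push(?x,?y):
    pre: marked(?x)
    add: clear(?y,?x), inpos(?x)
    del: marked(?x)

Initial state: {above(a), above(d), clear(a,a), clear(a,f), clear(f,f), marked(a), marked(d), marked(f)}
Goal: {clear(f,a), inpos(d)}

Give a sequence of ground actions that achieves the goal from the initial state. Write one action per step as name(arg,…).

push(d,d); push(a,f)

1. push(d,d)  →  {above(a), above(d), clear(a,a), clear(a,f), clear(d,d), clear(f,f), inpos(d), marked(a), marked(f)}
2. push(a,f)  →  {above(a), above(d), clear(a,a), clear(a,f), clear(d,d), clear(f,a), clear(f,f), inpos(a), inpos(d), marked(f)}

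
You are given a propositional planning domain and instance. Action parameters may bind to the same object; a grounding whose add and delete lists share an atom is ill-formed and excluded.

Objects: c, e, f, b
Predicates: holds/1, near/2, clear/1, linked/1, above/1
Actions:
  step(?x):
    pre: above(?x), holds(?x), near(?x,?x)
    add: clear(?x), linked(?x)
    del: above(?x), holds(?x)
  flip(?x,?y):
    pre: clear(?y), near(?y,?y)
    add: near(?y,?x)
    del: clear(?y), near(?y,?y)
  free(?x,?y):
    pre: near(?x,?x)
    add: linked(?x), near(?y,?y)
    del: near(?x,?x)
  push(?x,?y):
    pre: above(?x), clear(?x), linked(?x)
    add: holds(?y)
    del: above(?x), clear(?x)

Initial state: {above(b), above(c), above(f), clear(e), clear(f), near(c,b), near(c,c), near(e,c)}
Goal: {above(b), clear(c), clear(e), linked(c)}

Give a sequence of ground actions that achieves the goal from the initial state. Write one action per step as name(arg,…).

1. free(c,f)  →  {above(b), above(c), above(f), clear(e), clear(f), linked(c), near(c,b), near(e,c), near(f,f)}
2. free(f,c)  →  {above(b), above(c), above(f), clear(e), clear(f), linked(c), linked(f), near(c,b), near(c,c), near(e,c)}
3. push(f,c)  →  {above(b), above(c), clear(e), holds(c), linked(c), linked(f), near(c,b), near(c,c), near(e,c)}
4. step(c)  →  {above(b), clear(c), clear(e), linked(c), linked(f), near(c,b), near(c,c), near(e,c)}

free(c,f); free(f,c); push(f,c); step(c)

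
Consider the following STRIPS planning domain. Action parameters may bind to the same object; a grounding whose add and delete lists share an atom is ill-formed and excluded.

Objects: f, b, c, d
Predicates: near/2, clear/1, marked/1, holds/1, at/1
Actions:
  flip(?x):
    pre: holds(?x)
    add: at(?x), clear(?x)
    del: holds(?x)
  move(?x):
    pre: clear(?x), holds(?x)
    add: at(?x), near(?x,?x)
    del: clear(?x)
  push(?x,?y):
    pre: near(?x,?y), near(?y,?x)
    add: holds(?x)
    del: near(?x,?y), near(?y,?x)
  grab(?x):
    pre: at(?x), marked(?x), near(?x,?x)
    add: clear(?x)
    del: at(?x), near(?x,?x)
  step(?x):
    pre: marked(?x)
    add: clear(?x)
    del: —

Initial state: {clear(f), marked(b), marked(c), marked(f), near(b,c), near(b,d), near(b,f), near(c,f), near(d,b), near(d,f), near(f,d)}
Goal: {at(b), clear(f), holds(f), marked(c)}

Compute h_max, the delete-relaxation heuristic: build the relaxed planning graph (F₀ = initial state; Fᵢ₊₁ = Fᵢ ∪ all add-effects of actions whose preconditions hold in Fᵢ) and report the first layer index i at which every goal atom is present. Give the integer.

2

F0 = init (11 atoms)
F1 = F0 ∪ {clear(b), clear(c), holds(b), holds(d), holds(f)}  (16 atoms)
F2 = F1 ∪ {at(b), at(d), at(f), clear(d), near(b,b), near(f,f)}  (22 atoms)
goal ⊆ F2  ⇒  h_max = 2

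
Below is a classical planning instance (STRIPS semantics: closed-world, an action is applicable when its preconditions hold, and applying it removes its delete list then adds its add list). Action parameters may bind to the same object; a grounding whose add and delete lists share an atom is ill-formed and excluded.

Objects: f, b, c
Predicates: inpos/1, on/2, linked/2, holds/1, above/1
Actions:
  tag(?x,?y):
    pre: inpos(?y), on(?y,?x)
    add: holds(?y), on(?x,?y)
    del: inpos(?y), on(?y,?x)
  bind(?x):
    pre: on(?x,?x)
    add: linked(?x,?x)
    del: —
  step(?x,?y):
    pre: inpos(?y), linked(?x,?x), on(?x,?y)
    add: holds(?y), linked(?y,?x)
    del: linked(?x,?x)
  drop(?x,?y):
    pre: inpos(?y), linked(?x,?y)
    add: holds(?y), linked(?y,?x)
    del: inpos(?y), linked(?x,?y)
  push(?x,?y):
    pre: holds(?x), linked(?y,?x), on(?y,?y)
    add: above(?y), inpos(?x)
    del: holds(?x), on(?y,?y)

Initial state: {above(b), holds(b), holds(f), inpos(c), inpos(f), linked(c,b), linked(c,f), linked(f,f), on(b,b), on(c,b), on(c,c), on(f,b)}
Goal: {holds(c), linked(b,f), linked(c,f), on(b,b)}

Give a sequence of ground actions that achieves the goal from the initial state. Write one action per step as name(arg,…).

tag(b,c); push(b,c); step(f,b)

1. tag(b,c)  →  {above(b), holds(b), holds(c), holds(f), inpos(f), linked(c,b), linked(c,f), linked(f,f), on(b,b), on(b,c), on(c,c), on(f,b)}
2. push(b,c)  →  {above(b), above(c), holds(c), holds(f), inpos(b), inpos(f), linked(c,b), linked(c,f), linked(f,f), on(b,b), on(b,c), on(f,b)}
3. step(f,b)  →  {above(b), above(c), holds(b), holds(c), holds(f), inpos(b), inpos(f), linked(b,f), linked(c,b), linked(c,f), on(b,b), on(b,c), on(f,b)}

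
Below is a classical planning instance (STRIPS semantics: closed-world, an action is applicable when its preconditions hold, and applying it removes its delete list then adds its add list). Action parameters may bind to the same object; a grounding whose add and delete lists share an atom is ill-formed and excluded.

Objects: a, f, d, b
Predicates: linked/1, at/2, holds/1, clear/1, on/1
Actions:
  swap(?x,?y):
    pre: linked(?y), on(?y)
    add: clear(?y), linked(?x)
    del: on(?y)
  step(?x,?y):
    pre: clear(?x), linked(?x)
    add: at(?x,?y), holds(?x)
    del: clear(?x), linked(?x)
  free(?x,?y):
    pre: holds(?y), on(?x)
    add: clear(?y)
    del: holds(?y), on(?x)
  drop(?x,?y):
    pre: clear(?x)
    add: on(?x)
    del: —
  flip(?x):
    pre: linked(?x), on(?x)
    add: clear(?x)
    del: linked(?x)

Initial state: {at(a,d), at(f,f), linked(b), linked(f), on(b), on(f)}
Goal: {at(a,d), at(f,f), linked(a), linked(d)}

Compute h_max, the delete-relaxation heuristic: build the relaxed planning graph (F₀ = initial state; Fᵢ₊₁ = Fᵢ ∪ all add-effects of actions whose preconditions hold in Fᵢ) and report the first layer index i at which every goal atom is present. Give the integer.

1

F0 = init (6 atoms)
F1 = F0 ∪ {clear(b), clear(f), linked(a), linked(d)}  (10 atoms)
goal ⊆ F1  ⇒  h_max = 1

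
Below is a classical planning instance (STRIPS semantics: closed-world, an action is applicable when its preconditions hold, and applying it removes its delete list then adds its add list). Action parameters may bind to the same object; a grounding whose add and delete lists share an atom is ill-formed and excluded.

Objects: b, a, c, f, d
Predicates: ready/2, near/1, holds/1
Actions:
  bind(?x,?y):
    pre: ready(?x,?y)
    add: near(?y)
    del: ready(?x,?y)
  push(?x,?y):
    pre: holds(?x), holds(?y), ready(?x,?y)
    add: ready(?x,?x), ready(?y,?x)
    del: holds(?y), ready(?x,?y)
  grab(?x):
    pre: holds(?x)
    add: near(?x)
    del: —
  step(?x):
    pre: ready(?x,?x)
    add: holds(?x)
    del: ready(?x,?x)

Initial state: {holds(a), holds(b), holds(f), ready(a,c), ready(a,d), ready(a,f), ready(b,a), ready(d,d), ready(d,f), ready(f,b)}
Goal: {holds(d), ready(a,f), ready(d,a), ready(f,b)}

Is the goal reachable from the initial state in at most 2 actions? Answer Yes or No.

No

1. step(d)  →  {holds(a), holds(b), holds(d), holds(f), ready(a,c), ready(a,d), ready(a,f), ready(b,a), ready(d,f), ready(f,b)}
2. push(d,f)  →  {holds(a), holds(b), holds(d), ready(a,c), ready(a,d), ready(a,f), ready(b,a), ready(d,d), ready(f,b), ready(f,d)}
3. push(a,d)  →  {holds(a), holds(b), ready(a,a), ready(a,c), ready(a,f), ready(b,a), ready(d,a), ready(d,d), ready(f,b), ready(f,d)}
4. step(d)  →  {holds(a), holds(b), holds(d), ready(a,a), ready(a,c), ready(a,f), ready(b,a), ready(d,a), ready(f,b), ready(f,d)}
optimal plan length = 4; 4 > 2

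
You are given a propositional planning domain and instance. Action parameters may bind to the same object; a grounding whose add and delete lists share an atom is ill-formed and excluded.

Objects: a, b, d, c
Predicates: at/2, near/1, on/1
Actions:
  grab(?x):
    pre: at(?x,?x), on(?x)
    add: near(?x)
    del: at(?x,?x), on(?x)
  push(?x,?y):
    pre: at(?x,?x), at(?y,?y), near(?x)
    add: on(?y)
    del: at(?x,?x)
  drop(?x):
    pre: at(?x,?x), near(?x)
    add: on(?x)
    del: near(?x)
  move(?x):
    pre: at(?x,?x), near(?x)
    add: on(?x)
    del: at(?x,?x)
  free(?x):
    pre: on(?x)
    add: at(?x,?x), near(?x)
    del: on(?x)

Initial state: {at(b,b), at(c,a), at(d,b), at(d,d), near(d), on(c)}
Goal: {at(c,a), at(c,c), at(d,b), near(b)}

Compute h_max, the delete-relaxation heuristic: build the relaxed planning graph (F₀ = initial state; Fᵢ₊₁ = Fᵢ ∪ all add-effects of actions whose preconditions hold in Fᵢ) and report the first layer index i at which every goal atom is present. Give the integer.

F0 = init (6 atoms)
F1 = F0 ∪ {at(c,c), near(c), on(b), on(d)}  (10 atoms)
F2 = F1 ∪ {near(b)}  (11 atoms)
goal ⊆ F2  ⇒  h_max = 2

2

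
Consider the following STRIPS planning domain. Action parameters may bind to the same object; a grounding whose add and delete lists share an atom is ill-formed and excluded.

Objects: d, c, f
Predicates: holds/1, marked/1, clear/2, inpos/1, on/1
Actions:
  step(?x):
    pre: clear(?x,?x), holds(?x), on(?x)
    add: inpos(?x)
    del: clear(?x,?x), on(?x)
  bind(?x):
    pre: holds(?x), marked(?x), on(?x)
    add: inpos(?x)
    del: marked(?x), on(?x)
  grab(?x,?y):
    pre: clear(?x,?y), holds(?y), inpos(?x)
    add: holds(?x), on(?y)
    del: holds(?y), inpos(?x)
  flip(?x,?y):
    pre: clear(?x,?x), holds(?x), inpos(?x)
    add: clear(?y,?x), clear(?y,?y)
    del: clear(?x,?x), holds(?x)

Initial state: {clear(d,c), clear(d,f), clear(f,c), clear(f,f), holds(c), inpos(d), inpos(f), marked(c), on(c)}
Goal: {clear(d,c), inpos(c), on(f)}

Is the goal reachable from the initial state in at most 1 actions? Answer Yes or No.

No

1. bind(c)  →  {clear(d,c), clear(d,f), clear(f,c), clear(f,f), holds(c), inpos(c), inpos(d), inpos(f)}
2. grab(f,c)  →  {clear(d,c), clear(d,f), clear(f,c), clear(f,f), holds(f), inpos(c), inpos(d), on(c)}
3. grab(d,f)  →  {clear(d,c), clear(d,f), clear(f,c), clear(f,f), holds(d), inpos(c), on(c), on(f)}
optimal plan length = 3; 3 > 1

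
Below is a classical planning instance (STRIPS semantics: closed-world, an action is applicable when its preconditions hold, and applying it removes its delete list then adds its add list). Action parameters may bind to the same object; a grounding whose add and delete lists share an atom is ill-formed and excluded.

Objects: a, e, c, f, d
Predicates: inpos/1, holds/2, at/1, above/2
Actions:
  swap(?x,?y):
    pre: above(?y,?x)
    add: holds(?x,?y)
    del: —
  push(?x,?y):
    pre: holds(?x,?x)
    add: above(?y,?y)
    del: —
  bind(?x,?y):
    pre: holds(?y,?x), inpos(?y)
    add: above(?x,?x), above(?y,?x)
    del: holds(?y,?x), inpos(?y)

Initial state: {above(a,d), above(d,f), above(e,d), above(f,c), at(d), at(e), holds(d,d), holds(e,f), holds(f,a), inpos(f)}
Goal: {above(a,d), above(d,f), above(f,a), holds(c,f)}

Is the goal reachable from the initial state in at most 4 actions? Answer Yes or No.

Yes

1. swap(c,f)  →  {above(a,d), above(d,f), above(e,d), above(f,c), at(d), at(e), holds(c,f), holds(d,d), holds(e,f), holds(f,a), inpos(f)}
2. bind(a,f)  →  {above(a,a), above(a,d), above(d,f), above(e,d), above(f,a), above(f,c), at(d), at(e), holds(c,f), holds(d,d), holds(e,f)}
optimal plan length = 2; 2 ≤ 4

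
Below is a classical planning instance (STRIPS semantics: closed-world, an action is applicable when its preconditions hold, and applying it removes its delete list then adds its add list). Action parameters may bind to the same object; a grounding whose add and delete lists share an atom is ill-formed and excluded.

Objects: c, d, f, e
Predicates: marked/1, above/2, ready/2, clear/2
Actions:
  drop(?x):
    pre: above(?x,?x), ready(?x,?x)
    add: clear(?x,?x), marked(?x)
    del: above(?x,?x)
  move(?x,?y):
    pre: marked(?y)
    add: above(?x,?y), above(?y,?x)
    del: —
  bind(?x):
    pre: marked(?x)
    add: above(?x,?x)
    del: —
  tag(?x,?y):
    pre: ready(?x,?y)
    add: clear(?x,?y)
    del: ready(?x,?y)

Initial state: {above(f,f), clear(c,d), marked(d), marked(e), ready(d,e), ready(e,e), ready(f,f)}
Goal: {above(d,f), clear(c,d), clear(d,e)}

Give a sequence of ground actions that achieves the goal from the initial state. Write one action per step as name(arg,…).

move(f,d); tag(d,e)

1. move(f,d)  →  {above(d,f), above(f,d), above(f,f), clear(c,d), marked(d), marked(e), ready(d,e), ready(e,e), ready(f,f)}
2. tag(d,e)  →  {above(d,f), above(f,d), above(f,f), clear(c,d), clear(d,e), marked(d), marked(e), ready(e,e), ready(f,f)}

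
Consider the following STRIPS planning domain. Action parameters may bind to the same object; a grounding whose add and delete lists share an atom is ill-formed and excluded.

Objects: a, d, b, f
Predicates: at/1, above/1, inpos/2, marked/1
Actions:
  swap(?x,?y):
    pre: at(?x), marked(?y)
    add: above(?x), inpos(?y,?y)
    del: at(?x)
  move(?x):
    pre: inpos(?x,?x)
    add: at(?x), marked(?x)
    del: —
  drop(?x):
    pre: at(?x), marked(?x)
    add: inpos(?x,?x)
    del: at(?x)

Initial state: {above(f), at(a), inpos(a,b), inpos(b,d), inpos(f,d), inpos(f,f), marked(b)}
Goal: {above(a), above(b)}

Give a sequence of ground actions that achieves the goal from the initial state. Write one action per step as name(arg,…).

1. swap(a,b)  →  {above(a), above(f), inpos(a,b), inpos(b,b), inpos(b,d), inpos(f,d), inpos(f,f), marked(b)}
2. move(b)  →  {above(a), above(f), at(b), inpos(a,b), inpos(b,b), inpos(b,d), inpos(f,d), inpos(f,f), marked(b)}
3. swap(b,b)  →  {above(a), above(b), above(f), inpos(a,b), inpos(b,b), inpos(b,d), inpos(f,d), inpos(f,f), marked(b)}

swap(a,b); move(b); swap(b,b)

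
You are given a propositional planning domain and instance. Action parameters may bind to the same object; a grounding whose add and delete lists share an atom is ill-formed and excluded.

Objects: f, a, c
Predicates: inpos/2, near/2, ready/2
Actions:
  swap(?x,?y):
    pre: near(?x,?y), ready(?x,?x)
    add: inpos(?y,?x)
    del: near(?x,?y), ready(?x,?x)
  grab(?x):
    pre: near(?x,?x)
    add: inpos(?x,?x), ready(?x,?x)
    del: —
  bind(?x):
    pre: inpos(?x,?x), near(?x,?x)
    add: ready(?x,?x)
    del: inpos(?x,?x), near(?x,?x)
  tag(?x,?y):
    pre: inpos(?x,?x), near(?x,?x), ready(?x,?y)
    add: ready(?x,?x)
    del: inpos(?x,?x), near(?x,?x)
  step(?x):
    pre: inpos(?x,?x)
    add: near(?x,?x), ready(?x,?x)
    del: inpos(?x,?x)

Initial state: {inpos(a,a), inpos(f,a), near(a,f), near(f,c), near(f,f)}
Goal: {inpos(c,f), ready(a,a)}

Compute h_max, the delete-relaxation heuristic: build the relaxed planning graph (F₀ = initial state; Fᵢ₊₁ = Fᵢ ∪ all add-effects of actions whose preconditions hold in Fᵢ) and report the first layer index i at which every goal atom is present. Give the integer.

F0 = init (5 atoms)
F1 = F0 ∪ {inpos(f,f), near(a,a), ready(a,a), ready(f,f)}  (9 atoms)
F2 = F1 ∪ {inpos(c,f)}  (10 atoms)
goal ⊆ F2  ⇒  h_max = 2

2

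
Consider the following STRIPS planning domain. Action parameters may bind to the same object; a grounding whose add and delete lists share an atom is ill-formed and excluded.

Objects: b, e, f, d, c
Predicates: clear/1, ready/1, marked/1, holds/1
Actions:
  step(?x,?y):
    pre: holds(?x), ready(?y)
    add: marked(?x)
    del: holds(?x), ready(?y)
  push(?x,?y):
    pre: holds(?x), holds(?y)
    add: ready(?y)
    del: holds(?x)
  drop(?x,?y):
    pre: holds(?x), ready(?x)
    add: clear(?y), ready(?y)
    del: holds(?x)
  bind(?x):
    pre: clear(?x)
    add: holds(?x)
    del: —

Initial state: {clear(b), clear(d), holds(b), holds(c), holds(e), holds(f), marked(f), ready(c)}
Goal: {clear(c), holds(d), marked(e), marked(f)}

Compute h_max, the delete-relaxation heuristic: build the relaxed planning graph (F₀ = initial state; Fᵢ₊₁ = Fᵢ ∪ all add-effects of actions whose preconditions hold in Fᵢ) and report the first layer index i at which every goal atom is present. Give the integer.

1

F0 = init (8 atoms)
F1 = F0 ∪ {clear(c), clear(e), clear(f), holds(d), marked(b), marked(c), marked(e), ready(b), ready(d), ready(e), ready(f)}  (19 atoms)
goal ⊆ F1  ⇒  h_max = 1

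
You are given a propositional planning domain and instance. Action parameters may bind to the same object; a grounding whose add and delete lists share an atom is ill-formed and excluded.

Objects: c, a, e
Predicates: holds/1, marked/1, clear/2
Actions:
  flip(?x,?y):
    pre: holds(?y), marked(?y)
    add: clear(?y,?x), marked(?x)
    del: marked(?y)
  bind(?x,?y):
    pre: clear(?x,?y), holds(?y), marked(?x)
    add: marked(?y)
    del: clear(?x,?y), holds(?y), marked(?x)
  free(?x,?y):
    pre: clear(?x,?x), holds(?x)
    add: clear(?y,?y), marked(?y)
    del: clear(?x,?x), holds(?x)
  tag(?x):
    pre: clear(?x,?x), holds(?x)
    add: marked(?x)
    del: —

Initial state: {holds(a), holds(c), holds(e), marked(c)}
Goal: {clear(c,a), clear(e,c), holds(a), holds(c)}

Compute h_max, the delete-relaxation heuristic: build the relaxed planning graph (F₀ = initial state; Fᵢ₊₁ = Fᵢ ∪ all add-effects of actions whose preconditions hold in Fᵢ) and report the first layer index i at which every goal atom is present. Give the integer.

F0 = init (4 atoms)
F1 = F0 ∪ {clear(c,a), clear(c,e), marked(a), marked(e)}  (8 atoms)
F2 = F1 ∪ {clear(a,c), clear(a,e), clear(e,a), clear(e,c)}  (12 atoms)
goal ⊆ F2  ⇒  h_max = 2

2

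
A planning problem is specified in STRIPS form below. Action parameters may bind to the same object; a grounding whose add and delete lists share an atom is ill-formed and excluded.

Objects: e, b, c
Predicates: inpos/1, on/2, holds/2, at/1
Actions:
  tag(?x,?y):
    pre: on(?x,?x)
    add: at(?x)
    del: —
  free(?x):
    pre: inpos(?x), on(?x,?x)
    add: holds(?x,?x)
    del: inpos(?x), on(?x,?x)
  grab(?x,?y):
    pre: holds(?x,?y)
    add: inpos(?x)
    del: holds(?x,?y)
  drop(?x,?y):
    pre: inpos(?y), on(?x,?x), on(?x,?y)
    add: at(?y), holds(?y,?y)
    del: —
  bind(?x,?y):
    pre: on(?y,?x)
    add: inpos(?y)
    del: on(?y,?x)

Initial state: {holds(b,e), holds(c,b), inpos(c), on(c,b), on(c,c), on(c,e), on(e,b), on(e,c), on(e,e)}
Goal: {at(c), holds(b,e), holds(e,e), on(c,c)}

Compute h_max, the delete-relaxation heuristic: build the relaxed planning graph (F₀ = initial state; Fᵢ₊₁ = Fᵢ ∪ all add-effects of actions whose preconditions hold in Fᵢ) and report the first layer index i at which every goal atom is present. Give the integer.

F0 = init (9 atoms)
F1 = F0 ∪ {at(c), at(e), holds(c,c), inpos(b), inpos(e)}  (14 atoms)
F2 = F1 ∪ {at(b), holds(b,b), holds(e,e)}  (17 atoms)
goal ⊆ F2  ⇒  h_max = 2

2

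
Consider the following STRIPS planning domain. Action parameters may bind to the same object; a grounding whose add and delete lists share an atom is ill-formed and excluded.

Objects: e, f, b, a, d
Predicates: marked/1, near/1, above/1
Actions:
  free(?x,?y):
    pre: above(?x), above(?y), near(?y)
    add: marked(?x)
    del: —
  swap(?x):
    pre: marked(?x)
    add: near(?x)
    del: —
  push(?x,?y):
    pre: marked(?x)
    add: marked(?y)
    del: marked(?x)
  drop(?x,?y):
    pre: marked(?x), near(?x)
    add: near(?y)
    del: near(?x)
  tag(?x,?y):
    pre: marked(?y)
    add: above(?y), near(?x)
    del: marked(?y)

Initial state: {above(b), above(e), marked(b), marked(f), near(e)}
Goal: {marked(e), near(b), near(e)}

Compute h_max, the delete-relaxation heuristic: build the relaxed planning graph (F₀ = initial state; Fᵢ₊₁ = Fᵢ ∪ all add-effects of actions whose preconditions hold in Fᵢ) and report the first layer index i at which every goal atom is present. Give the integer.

1

F0 = init (5 atoms)
F1 = F0 ∪ {above(f), marked(a), marked(d), marked(e), near(a), near(b), near(d), near(f)}  (13 atoms)
goal ⊆ F1  ⇒  h_max = 1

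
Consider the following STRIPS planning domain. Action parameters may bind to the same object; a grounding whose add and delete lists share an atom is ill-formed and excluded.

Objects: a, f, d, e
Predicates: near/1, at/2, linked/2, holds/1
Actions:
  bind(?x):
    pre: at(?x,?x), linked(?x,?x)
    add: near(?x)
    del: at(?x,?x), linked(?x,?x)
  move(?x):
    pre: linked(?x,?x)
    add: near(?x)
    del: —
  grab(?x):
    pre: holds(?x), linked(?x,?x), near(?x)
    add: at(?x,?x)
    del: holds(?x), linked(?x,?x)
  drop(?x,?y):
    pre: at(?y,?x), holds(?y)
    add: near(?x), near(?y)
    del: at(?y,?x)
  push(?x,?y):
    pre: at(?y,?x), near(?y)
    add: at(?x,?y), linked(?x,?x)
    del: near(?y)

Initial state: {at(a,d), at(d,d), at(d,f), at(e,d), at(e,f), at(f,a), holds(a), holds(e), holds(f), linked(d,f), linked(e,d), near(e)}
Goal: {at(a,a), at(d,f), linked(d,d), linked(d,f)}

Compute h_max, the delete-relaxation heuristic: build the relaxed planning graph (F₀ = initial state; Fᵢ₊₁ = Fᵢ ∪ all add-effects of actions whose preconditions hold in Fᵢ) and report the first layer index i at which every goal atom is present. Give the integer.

3

F0 = init (12 atoms)
F1 = F0 ∪ {at(d,e), at(f,e), linked(d,d), linked(f,f), near(a), near(d), near(f)}  (19 atoms)
F2 = F1 ∪ {at(a,f), at(d,a), at(f,d), at(f,f), linked(a,a), linked(e,e)}  (25 atoms)
F3 = F2 ∪ {at(a,a), at(e,e)}  (27 atoms)
goal ⊆ F3  ⇒  h_max = 3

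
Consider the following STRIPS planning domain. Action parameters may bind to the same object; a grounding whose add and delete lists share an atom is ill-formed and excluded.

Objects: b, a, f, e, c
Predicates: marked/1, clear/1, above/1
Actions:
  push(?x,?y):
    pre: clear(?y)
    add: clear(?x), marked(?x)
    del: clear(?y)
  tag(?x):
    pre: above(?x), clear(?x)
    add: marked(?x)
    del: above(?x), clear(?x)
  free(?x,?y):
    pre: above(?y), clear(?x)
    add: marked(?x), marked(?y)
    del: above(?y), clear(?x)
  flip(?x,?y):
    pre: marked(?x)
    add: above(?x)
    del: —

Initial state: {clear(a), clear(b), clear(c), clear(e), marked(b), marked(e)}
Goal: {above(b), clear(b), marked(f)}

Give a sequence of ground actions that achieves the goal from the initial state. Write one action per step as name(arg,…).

push(f,a); flip(b,b)

1. push(f,a)  →  {clear(b), clear(c), clear(e), clear(f), marked(b), marked(e), marked(f)}
2. flip(b,b)  →  {above(b), clear(b), clear(c), clear(e), clear(f), marked(b), marked(e), marked(f)}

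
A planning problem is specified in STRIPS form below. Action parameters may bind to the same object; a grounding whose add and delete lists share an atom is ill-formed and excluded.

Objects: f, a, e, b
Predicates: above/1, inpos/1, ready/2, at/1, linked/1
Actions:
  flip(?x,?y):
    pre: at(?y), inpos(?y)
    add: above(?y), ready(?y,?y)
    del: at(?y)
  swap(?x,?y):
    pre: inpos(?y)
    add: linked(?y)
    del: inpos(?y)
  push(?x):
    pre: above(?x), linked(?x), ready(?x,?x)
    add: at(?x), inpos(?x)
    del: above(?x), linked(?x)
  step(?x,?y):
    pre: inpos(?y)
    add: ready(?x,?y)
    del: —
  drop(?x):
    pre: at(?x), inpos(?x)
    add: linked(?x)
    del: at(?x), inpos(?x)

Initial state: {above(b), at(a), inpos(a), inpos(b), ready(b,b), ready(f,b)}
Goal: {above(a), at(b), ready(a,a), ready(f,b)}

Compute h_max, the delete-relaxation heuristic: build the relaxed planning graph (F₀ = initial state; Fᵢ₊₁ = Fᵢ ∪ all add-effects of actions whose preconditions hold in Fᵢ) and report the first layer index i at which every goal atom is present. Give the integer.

2

F0 = init (6 atoms)
F1 = F0 ∪ {above(a), linked(a), linked(b), ready(a,a), ready(a,b), ready(b,a), ready(e,a), ready(e,b), ready(f,a)}  (15 atoms)
F2 = F1 ∪ {at(b)}  (16 atoms)
goal ⊆ F2  ⇒  h_max = 2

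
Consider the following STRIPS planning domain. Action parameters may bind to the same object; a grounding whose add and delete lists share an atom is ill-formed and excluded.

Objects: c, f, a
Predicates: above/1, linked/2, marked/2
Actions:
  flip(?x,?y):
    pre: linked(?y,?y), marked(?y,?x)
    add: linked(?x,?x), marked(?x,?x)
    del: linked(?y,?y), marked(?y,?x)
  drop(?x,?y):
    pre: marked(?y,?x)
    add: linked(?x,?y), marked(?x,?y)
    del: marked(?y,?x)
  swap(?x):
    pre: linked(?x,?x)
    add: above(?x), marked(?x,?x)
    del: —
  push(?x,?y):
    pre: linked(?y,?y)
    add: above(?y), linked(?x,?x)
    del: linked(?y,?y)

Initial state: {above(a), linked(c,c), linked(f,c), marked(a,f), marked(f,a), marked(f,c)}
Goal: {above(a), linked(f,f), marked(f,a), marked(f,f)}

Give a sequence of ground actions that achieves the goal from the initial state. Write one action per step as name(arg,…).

1. drop(c,f)  →  {above(a), linked(c,c), linked(c,f), linked(f,c), marked(a,f), marked(c,f), marked(f,a)}
2. flip(f,c)  →  {above(a), linked(c,f), linked(f,c), linked(f,f), marked(a,f), marked(f,a), marked(f,f)}

drop(c,f); flip(f,c)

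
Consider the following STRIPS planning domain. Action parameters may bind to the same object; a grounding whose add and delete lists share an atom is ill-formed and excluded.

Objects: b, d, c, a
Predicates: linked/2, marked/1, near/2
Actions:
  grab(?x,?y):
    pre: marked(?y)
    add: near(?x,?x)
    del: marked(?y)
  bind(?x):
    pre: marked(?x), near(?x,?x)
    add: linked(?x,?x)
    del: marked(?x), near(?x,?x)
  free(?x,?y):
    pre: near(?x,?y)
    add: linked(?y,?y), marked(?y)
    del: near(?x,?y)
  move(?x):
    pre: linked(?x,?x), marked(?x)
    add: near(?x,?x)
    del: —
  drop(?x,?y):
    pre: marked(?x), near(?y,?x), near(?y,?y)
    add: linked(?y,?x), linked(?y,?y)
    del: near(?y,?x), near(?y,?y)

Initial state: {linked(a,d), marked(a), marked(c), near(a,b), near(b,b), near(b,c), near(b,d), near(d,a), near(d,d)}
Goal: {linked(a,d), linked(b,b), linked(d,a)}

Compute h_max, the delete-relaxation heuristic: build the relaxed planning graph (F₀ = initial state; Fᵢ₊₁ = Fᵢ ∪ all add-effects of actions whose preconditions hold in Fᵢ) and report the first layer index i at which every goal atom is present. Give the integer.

F0 = init (9 atoms)
F1 = F0 ∪ {linked(a,a), linked(b,b), linked(b,c), linked(c,c), linked(d,a), linked(d,d), marked(b), marked(d), near(a,a), near(c,c)}  (19 atoms)
goal ⊆ F1  ⇒  h_max = 1

1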